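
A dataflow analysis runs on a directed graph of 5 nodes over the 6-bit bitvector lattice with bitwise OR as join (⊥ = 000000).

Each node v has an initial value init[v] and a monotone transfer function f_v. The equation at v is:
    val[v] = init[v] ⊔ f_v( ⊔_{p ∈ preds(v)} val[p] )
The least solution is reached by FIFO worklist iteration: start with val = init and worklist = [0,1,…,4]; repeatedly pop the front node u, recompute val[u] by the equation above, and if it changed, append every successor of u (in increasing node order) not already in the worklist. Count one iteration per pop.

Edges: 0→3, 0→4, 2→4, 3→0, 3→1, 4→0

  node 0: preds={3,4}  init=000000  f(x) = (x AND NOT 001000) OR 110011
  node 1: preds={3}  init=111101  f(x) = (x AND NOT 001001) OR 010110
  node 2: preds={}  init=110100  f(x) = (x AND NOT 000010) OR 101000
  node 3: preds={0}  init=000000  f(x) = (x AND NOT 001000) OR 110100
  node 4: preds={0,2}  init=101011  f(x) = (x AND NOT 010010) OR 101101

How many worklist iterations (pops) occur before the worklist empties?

Trace (9 dequeues):
  [1] u=0 | in 101011 | out 110011 | prev 000000 | push {}
  [2] u=1 | in 000000 | out 111111 | prev 111101 | push {}
  [3] u=2 | in 000000 | out 111100 | prev 110100 | push {}
  [4] u=3 | in 110011 | out 110111 | prev 000000 | push {0,1}
  [5] u=4 | in 111111 | out 101111 | prev 101011 | push {}
  [6] u=0 | in 111111 | out 110111 | prev 110011 | push {3,4}
  [7] u=1 | in 110111 | out 111111 | ==
  [8] u=3 | in 110111 | out 110111 | ==
  [9] u=4 | in 111111 | out 101111 | ==

Converged values:
  [0] 110111
  [1] 111111
  [2] 111100
  [3] 110111
  [4] 101111

9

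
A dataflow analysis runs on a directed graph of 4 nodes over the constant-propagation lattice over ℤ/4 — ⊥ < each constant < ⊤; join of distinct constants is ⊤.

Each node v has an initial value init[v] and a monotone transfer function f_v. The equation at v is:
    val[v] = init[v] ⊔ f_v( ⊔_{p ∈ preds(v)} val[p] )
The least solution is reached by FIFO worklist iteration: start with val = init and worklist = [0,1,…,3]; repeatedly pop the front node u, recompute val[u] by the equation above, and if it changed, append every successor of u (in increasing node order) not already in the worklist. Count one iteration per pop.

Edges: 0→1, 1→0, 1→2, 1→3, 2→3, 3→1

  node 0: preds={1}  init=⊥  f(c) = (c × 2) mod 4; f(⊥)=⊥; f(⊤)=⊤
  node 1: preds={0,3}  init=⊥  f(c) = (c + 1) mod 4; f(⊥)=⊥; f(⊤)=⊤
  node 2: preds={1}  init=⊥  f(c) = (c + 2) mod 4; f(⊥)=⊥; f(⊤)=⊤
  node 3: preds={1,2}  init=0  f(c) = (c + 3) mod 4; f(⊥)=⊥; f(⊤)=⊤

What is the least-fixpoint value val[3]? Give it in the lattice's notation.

Iteration log — 10 steps:
  step 1. node 0  ⊔preds=⊥  new=⊥  stable
  step 2. node 1  ⊔preds=0  new=1  old=⊥  +wl: 0
  step 3. node 2  ⊔preds=1  new=3  old=⊥  +wl: 
  step 4. node 3  ⊔preds=⊤  new=⊤  old=0  +wl: 1
  step 5. node 0  ⊔preds=1  new=2  old=⊥  +wl: 
  step 6. node 1  ⊔preds=⊤  new=⊤  old=1  +wl: 0,2,3
  step 7. node 0  ⊔preds=⊤  new=⊤  old=2  +wl: 1
  step 8. node 2  ⊔preds=⊤  new=⊤  old=3  +wl: 
  step 9. node 3  ⊔preds=⊤  new=⊤  stable
  step 10. node 1  ⊔preds=⊤  new=⊤  stable

Least fixpoint reached:
  node 0: ⊤
  node 1: ⊤
  node 2: ⊤
  node 3: ⊤

⊤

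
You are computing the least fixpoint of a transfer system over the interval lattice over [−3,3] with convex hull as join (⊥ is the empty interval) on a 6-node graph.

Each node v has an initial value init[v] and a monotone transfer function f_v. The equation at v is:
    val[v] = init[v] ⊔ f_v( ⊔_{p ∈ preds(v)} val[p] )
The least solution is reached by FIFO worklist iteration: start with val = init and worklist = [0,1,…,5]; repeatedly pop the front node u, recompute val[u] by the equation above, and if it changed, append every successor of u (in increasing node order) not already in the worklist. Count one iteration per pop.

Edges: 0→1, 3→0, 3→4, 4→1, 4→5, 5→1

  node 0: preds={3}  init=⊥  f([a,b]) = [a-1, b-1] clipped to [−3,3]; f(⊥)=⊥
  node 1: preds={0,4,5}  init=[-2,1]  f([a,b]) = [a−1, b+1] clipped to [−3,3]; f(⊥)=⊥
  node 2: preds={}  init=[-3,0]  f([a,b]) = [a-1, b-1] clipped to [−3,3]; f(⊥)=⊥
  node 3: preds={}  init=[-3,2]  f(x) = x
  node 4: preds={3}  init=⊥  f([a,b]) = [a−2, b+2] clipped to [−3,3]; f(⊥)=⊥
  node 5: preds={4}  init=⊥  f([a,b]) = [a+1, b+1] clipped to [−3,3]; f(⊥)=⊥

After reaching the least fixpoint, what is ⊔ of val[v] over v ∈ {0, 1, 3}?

[-3,3]

Iteration log — 7 steps:
  step 1. node 0  ⊔preds=[-3,2]  new=[-3,1]  old=⊥  +wl: 
  step 2. node 1  ⊔preds=[-3,1]  new=[-3,2]  old=[-2,1]  +wl: 
  step 3. node 2  ⊔preds=⊥  new=[-3,0]  stable
  step 4. node 3  ⊔preds=⊥  new=[-3,2]  stable
  step 5. node 4  ⊔preds=[-3,2]  new=[-3,3]  old=⊥  +wl: 1
  step 6. node 5  ⊔preds=[-3,3]  new=[-2,3]  old=⊥  +wl: 
  step 7. node 1  ⊔preds=[-3,3]  new=[-3,3]  old=[-3,2]  +wl: 

Least fixpoint reached:
  node 0: [-3,1]
  node 1: [-3,3]
  node 2: [-3,0]
  node 3: [-3,2]
  node 4: [-3,3]
  node 5: [-2,3]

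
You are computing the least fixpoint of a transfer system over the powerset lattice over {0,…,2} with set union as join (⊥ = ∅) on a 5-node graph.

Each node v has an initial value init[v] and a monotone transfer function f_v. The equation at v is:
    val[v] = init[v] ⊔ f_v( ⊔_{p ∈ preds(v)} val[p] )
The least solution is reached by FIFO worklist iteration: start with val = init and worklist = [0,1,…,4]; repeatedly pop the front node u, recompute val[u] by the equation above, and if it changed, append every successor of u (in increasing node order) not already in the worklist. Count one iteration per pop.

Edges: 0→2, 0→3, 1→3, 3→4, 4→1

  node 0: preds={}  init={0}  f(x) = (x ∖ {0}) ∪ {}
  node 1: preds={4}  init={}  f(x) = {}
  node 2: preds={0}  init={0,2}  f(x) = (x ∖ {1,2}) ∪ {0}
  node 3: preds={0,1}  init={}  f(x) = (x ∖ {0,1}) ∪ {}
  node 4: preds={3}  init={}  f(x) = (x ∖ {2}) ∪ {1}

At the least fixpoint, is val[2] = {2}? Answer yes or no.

no

Trace (6 dequeues):
  [1] u=0 | in {} | out {0} | ==
  [2] u=1 | in {} | out {} | ==
  [3] u=2 | in {0} | out {0,2} | ==
  [4] u=3 | in {0} | out {} | ==
  [5] u=4 | in {} | out {1} | prev {} | push {1}
  [6] u=1 | in {1} | out {} | ==

Converged values:
  [0] {0}
  [1] {}
  [2] {0,2}
  [3] {}
  [4] {1}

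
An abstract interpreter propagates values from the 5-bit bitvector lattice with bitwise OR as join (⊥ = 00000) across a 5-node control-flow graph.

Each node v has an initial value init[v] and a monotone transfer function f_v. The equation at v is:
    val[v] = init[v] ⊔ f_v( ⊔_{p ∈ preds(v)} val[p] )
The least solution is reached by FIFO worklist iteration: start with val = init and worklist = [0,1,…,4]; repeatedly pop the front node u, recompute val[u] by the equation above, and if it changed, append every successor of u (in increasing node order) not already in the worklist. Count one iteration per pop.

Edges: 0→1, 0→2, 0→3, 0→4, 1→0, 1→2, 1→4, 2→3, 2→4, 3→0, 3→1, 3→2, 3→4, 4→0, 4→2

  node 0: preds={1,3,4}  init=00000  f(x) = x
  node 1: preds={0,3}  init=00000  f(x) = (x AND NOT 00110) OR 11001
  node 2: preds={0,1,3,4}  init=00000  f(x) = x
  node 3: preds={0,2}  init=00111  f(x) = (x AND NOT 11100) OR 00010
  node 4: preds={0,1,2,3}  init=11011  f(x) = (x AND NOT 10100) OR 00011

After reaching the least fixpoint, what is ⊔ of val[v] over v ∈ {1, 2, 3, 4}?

11111

Worklist (6 pops):
  #1 pop 0: in=11111 → 11111 (was 00000); enqueue []
  #2 pop 1: in=11111 → 11001 (was 00000); enqueue [0]
  #3 pop 2: in=11111 → 11111 (was 00000); enqueue []
  #4 pop 3: in=11111 → 00111 (no change)
  #5 pop 4: in=11111 → 11011 (no change)
  #6 pop 0: in=11111 → 11111 (no change)

Fixpoint:
  val[0] = 11111
  val[1] = 11001
  val[2] = 11111
  val[3] = 00111
  val[4] = 11011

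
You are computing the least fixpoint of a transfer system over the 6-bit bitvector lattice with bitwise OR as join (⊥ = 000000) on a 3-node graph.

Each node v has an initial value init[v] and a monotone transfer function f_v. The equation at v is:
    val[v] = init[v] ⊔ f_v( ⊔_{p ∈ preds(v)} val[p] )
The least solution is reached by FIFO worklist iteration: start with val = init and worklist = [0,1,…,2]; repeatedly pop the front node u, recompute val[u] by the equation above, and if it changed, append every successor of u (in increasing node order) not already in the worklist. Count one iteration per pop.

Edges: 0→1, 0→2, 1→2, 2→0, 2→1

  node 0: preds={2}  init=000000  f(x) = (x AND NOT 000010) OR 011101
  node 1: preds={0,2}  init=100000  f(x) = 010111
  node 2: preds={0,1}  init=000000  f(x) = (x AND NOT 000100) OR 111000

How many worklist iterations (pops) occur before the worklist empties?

Iteration log — 6 steps:
  step 1. node 0  ⊔preds=000000  new=011101  old=000000  +wl: 
  step 2. node 1  ⊔preds=011101  new=110111  old=100000  +wl: 
  step 3. node 2  ⊔preds=111111  new=111011  old=000000  +wl: 0,1
  step 4. node 0  ⊔preds=111011  new=111101  old=011101  +wl: 2
  step 5. node 1  ⊔preds=111111  new=110111  stable
  step 6. node 2  ⊔preds=111111  new=111011  stable

Least fixpoint reached:
  node 0: 111101
  node 1: 110111
  node 2: 111011

6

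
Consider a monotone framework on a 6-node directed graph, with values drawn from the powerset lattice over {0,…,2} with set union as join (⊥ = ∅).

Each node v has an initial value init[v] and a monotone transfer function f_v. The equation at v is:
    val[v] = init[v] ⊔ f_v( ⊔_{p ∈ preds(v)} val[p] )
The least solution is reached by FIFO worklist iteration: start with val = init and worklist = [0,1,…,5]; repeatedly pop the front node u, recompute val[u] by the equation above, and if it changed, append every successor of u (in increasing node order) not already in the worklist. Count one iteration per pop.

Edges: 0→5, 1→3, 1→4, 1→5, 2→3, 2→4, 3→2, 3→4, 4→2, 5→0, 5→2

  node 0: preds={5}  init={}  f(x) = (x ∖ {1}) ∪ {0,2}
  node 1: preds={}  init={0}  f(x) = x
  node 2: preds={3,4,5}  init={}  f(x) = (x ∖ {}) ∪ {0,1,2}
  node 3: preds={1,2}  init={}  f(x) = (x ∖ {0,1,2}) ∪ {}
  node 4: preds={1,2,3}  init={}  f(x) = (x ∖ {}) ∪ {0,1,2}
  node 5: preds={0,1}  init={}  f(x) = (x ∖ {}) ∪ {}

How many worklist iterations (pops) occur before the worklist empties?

Iteration log — 8 steps:
  step 1. node 0  ⊔preds={}  new={0,2}  old={}  +wl: 
  step 2. node 1  ⊔preds={}  new={0}  stable
  step 3. node 2  ⊔preds={}  new={0,1,2}  old={}  +wl: 
  step 4. node 3  ⊔preds={0,1,2}  new={}  stable
  step 5. node 4  ⊔preds={0,1,2}  new={0,1,2}  old={}  +wl: 2
  step 6. node 5  ⊔preds={0,2}  new={0,2}  old={}  +wl: 0
  step 7. node 2  ⊔preds={0,1,2}  new={0,1,2}  stable
  step 8. node 0  ⊔preds={0,2}  new={0,2}  stable

Least fixpoint reached:
  node 0: {0,2}
  node 1: {0}
  node 2: {0,1,2}
  node 3: {}
  node 4: {0,1,2}
  node 5: {0,2}

8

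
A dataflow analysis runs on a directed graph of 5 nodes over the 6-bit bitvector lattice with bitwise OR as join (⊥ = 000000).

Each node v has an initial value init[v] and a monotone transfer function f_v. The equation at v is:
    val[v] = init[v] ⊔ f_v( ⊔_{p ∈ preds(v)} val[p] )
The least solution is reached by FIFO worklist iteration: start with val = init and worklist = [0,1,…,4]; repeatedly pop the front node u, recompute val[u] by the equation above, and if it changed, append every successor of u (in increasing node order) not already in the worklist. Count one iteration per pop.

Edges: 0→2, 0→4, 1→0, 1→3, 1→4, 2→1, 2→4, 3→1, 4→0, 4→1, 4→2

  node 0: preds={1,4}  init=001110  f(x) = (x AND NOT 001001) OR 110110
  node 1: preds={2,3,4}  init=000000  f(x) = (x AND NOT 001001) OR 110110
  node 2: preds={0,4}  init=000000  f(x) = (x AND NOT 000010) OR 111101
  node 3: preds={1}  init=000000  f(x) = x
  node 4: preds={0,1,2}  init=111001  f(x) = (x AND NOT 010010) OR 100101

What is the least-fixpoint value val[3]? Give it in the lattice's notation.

110110

Iteration log — 8 steps:
  step 1. node 0  ⊔preds=111001  new=111110  old=001110  +wl: 
  step 2. node 1  ⊔preds=111001  new=110110  old=000000  +wl: 0
  step 3. node 2  ⊔preds=111111  new=111101  old=000000  +wl: 1
  step 4. node 3  ⊔preds=110110  new=110110  old=000000  +wl: 
  step 5. node 4  ⊔preds=111111  new=111101  old=111001  +wl: 2
  step 6. node 0  ⊔preds=111111  new=111110  stable
  step 7. node 1  ⊔preds=111111  new=110110  stable
  step 8. node 2  ⊔preds=111111  new=111101  stable

Least fixpoint reached:
  node 0: 111110
  node 1: 110110
  node 2: 111101
  node 3: 110110
  node 4: 111101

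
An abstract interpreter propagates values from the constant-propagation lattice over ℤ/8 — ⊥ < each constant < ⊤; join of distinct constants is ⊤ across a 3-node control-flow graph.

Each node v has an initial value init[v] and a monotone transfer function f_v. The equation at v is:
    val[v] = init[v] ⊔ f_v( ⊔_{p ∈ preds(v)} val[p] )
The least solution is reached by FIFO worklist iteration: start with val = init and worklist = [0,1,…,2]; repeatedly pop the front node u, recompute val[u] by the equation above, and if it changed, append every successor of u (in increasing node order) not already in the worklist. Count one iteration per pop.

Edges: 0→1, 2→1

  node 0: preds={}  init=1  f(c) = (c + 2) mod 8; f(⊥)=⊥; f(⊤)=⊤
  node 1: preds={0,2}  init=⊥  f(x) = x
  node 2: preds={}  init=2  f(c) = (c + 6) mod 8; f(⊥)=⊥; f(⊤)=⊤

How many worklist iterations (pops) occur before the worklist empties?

Trace (3 dequeues):
  [1] u=0 | in ⊥ | out 1 | ==
  [2] u=1 | in ⊤ | out ⊤ | prev ⊥ | push {}
  [3] u=2 | in ⊥ | out 2 | ==

Converged values:
  [0] 1
  [1] ⊤
  [2] 2

3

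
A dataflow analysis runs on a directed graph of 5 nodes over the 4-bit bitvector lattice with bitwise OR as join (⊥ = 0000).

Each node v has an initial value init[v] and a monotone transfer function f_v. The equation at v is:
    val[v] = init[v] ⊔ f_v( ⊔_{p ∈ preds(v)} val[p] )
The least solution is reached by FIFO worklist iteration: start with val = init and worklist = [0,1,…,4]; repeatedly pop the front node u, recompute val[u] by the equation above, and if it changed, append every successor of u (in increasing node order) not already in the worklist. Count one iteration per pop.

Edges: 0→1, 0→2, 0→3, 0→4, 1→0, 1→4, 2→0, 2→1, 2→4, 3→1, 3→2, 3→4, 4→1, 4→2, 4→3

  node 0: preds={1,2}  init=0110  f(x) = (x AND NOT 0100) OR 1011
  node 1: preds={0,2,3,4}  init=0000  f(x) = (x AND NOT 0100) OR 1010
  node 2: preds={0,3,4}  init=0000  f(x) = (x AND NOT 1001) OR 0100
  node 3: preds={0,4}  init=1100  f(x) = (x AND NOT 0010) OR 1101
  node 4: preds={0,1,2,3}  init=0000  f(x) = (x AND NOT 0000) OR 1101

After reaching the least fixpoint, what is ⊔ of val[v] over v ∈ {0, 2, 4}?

1111

Worklist (9 pops):
  #1 pop 0: in=0000 → 1111 (was 0110); enqueue []
  #2 pop 1: in=1111 → 1011 (was 0000); enqueue [0]
  #3 pop 2: in=1111 → 0110 (was 0000); enqueue [1]
  #4 pop 3: in=1111 → 1101 (was 1100); enqueue [2]
  #5 pop 4: in=1111 → 1111 (was 0000); enqueue [3]
  #6 pop 0: in=1111 → 1111 (no change)
  #7 pop 1: in=1111 → 1011 (no change)
  #8 pop 2: in=1111 → 0110 (no change)
  #9 pop 3: in=1111 → 1101 (no change)

Fixpoint:
  val[0] = 1111
  val[1] = 1011
  val[2] = 0110
  val[3] = 1101
  val[4] = 1111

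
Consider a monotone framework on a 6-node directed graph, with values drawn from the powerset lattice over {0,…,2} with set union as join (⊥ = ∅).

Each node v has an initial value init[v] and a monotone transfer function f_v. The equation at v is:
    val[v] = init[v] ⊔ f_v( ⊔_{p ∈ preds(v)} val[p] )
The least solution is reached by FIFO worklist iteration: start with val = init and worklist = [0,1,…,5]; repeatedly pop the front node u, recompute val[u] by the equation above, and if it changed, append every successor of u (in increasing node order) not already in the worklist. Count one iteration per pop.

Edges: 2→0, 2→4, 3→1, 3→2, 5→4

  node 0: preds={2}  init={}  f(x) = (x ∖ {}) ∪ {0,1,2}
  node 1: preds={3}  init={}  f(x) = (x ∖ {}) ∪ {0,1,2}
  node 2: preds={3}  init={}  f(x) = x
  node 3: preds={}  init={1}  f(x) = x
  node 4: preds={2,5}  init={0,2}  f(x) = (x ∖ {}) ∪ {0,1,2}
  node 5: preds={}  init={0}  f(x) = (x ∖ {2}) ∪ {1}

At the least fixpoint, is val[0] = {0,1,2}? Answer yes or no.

yes

Worklist (8 pops):
  #1 pop 0: in={} → {0,1,2} (was {}); enqueue []
  #2 pop 1: in={1} → {0,1,2} (was {}); enqueue []
  #3 pop 2: in={1} → {1} (was {}); enqueue [0]
  #4 pop 3: in={} → {1} (no change)
  #5 pop 4: in={0,1} → {0,1,2} (was {0,2}); enqueue []
  #6 pop 5: in={} → {0,1} (was {0}); enqueue [4]
  #7 pop 0: in={1} → {0,1,2} (no change)
  #8 pop 4: in={0,1} → {0,1,2} (no change)

Fixpoint:
  val[0] = {0,1,2}
  val[1] = {0,1,2}
  val[2] = {1}
  val[3] = {1}
  val[4] = {0,1,2}
  val[5] = {0,1}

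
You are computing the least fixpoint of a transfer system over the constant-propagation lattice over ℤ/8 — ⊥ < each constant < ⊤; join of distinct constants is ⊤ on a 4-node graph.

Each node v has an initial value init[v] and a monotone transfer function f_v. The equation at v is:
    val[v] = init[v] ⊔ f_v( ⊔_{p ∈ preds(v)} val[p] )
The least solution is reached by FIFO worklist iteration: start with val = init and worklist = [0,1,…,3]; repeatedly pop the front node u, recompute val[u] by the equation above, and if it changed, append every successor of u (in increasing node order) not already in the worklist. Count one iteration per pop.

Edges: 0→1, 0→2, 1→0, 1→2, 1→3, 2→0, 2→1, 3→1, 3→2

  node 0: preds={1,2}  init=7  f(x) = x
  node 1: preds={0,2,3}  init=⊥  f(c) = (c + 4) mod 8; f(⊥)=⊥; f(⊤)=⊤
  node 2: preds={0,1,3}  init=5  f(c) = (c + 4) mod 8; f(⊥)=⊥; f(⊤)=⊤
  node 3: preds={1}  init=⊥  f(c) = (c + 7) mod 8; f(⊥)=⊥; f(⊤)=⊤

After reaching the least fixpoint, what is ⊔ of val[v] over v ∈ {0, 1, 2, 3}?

Trace (7 dequeues):
  [1] u=0 | in 5 | out ⊤ | prev 7 | push {}
  [2] u=1 | in ⊤ | out ⊤ | prev ⊥ | push {0}
  [3] u=2 | in ⊤ | out ⊤ | prev 5 | push {1}
  [4] u=3 | in ⊤ | out ⊤ | prev ⊥ | push {2}
  [5] u=0 | in ⊤ | out ⊤ | ==
  [6] u=1 | in ⊤ | out ⊤ | ==
  [7] u=2 | in ⊤ | out ⊤ | ==

Converged values:
  [0] ⊤
  [1] ⊤
  [2] ⊤
  [3] ⊤

⊤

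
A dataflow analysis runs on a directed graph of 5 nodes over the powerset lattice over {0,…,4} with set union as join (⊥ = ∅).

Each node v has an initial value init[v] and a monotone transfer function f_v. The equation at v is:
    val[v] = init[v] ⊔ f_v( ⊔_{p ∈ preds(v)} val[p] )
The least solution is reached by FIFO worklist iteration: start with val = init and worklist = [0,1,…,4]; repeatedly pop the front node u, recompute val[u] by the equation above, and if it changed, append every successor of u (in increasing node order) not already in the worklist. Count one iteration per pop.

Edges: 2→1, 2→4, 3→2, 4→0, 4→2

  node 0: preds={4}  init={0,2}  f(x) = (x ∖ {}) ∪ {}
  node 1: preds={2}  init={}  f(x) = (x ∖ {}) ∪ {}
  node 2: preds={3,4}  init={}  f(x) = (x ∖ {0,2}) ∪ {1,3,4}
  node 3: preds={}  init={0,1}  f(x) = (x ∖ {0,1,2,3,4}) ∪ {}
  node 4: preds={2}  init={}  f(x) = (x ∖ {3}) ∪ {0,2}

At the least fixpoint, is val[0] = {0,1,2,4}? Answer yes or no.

yes

Worklist (8 pops):
  #1 pop 0: in={} → {0,2} (no change)
  #2 pop 1: in={} → {} (no change)
  #3 pop 2: in={0,1} → {1,3,4} (was {}); enqueue [1]
  #4 pop 3: in={} → {0,1} (no change)
  #5 pop 4: in={1,3,4} → {0,1,2,4} (was {}); enqueue [0,2]
  #6 pop 1: in={1,3,4} → {1,3,4} (was {}); enqueue []
  #7 pop 0: in={0,1,2,4} → {0,1,2,4} (was {0,2}); enqueue []
  #8 pop 2: in={0,1,2,4} → {1,3,4} (no change)

Fixpoint:
  val[0] = {0,1,2,4}
  val[1] = {1,3,4}
  val[2] = {1,3,4}
  val[3] = {0,1}
  val[4] = {0,1,2,4}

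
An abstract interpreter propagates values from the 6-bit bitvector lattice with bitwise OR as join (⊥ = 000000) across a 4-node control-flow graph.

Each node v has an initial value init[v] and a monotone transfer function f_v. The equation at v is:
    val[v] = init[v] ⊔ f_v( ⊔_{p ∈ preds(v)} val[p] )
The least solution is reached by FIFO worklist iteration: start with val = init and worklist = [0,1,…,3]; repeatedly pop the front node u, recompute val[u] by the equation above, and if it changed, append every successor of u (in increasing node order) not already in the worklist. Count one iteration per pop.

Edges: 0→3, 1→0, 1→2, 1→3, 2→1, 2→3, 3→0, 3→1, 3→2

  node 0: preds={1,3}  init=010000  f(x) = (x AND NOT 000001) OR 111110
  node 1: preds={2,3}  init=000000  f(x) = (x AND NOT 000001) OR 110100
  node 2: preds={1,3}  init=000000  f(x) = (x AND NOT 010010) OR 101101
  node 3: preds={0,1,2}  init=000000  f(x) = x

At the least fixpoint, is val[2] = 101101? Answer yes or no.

yes

Trace (9 dequeues):
  [1] u=0 | in 000000 | out 111110 | prev 010000 | push {}
  [2] u=1 | in 000000 | out 110100 | prev 000000 | push {0}
  [3] u=2 | in 110100 | out 101101 | prev 000000 | push {1}
  [4] u=3 | in 111111 | out 111111 | prev 000000 | push {2}
  [5] u=0 | in 111111 | out 111110 | ==
  [6] u=1 | in 111111 | out 111110 | prev 110100 | push {0,3}
  [7] u=2 | in 111111 | out 101101 | ==
  [8] u=0 | in 111111 | out 111110 | ==
  [9] u=3 | in 111111 | out 111111 | ==

Converged values:
  [0] 111110
  [1] 111110
  [2] 101101
  [3] 111111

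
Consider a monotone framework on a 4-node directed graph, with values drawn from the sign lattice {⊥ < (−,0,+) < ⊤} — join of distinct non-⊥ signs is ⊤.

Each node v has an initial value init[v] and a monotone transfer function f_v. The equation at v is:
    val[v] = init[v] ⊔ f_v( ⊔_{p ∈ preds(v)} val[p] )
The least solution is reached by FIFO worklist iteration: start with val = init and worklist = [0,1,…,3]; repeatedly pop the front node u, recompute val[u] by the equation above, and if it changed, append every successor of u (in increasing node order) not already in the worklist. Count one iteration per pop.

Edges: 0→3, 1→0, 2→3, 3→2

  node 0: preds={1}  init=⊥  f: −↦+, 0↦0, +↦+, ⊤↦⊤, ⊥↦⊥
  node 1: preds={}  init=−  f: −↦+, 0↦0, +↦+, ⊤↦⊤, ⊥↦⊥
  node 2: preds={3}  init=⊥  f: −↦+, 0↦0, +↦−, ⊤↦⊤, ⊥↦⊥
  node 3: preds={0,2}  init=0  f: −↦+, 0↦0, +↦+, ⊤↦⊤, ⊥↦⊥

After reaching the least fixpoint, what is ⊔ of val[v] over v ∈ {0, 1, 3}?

⊤

Iteration log — 6 steps:
  step 1. node 0  ⊔preds=−  new=+  old=⊥  +wl: 
  step 2. node 1  ⊔preds=⊥  new=−  stable
  step 3. node 2  ⊔preds=0  new=0  old=⊥  +wl: 
  step 4. node 3  ⊔preds=⊤  new=⊤  old=0  +wl: 2
  step 5. node 2  ⊔preds=⊤  new=⊤  old=0  +wl: 3
  step 6. node 3  ⊔preds=⊤  new=⊤  stable

Least fixpoint reached:
  node 0: +
  node 1: −
  node 2: ⊤
  node 3: ⊤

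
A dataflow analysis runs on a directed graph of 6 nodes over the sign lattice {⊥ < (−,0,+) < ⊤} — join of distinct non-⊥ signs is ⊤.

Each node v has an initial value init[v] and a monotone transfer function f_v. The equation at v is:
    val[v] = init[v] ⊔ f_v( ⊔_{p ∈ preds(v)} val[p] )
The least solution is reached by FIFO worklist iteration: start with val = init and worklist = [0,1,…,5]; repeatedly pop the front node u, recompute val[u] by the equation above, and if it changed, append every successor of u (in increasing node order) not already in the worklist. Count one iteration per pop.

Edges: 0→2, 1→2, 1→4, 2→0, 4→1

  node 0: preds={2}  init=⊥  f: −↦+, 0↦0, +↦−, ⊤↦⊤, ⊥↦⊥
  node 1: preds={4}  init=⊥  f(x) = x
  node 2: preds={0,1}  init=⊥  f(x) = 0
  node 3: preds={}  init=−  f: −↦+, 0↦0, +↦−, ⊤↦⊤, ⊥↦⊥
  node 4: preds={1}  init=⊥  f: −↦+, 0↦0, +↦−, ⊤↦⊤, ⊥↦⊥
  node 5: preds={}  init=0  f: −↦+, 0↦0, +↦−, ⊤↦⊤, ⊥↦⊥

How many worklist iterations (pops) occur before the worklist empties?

8

Iteration log — 8 steps:
  step 1. node 0  ⊔preds=⊥  new=⊥  stable
  step 2. node 1  ⊔preds=⊥  new=⊥  stable
  step 3. node 2  ⊔preds=⊥  new=0  old=⊥  +wl: 0
  step 4. node 3  ⊔preds=⊥  new=−  stable
  step 5. node 4  ⊔preds=⊥  new=⊥  stable
  step 6. node 5  ⊔preds=⊥  new=0  stable
  step 7. node 0  ⊔preds=0  new=0  old=⊥  +wl: 2
  step 8. node 2  ⊔preds=0  new=0  stable

Least fixpoint reached:
  node 0: 0
  node 1: ⊥
  node 2: 0
  node 3: −
  node 4: ⊥
  node 5: 0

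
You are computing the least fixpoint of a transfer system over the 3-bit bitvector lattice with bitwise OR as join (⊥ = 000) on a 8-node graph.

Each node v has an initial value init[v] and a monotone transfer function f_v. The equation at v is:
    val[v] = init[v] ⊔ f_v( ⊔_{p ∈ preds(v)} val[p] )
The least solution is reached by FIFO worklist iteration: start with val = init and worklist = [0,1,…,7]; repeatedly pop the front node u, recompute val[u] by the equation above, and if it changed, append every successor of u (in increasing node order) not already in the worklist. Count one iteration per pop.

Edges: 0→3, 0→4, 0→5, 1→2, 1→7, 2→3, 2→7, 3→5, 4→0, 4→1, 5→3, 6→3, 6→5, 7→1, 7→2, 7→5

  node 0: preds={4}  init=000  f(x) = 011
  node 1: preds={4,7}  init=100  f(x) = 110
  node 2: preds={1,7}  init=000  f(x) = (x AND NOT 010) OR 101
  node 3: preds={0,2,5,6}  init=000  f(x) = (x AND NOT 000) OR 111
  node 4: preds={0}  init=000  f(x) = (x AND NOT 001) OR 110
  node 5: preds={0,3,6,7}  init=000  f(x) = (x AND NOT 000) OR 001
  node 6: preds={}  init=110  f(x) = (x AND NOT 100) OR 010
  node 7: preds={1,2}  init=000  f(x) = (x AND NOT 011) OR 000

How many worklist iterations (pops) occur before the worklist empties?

13

Worklist (13 pops):
  #1 pop 0: in=000 → 011 (was 000); enqueue []
  #2 pop 1: in=000 → 110 (was 100); enqueue []
  #3 pop 2: in=110 → 101 (was 000); enqueue []
  #4 pop 3: in=111 → 111 (was 000); enqueue []
  #5 pop 4: in=011 → 110 (was 000); enqueue [0,1]
  #6 pop 5: in=111 → 111 (was 000); enqueue [3]
  #7 pop 6: in=000 → 110 (no change)
  #8 pop 7: in=111 → 100 (was 000); enqueue [2,5]
  #9 pop 0: in=110 → 011 (no change)
  #10 pop 1: in=110 → 110 (no change)
  #11 pop 3: in=111 → 111 (no change)
  #12 pop 2: in=110 → 101 (no change)
  #13 pop 5: in=111 → 111 (no change)

Fixpoint:
  val[0] = 011
  val[1] = 110
  val[2] = 101
  val[3] = 111
  val[4] = 110
  val[5] = 111
  val[6] = 110
  val[7] = 100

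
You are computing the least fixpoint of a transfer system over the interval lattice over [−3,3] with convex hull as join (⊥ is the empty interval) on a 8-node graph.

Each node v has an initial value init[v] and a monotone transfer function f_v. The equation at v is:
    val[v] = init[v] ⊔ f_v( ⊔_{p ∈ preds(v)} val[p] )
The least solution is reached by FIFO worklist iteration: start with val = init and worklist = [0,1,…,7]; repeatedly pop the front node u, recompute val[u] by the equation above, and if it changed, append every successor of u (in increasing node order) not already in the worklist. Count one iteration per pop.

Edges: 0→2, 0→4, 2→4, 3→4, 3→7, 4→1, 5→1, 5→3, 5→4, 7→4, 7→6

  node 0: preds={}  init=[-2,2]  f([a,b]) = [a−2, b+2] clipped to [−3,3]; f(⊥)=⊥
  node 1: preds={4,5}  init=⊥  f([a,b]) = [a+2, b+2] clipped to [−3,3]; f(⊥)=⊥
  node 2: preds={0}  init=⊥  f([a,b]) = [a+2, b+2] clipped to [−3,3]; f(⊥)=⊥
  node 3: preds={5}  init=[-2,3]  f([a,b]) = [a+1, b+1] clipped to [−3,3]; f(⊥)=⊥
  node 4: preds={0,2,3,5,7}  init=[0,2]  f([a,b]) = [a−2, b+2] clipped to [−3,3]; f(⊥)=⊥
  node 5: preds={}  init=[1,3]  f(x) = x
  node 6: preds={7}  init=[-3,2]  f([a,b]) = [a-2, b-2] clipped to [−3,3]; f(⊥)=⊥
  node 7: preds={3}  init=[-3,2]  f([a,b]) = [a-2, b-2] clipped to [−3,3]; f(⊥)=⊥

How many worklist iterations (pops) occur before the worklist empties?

Iteration log — 9 steps:
  step 1. node 0  ⊔preds=⊥  new=[-2,2]  stable
  step 2. node 1  ⊔preds=[0,3]  new=[2,3]  old=⊥  +wl: 
  step 3. node 2  ⊔preds=[-2,2]  new=[0,3]  old=⊥  +wl: 
  step 4. node 3  ⊔preds=[1,3]  new=[-2,3]  stable
  step 5. node 4  ⊔preds=[-3,3]  new=[-3,3]  old=[0,2]  +wl: 1
  step 6. node 5  ⊔preds=⊥  new=[1,3]  stable
  step 7. node 6  ⊔preds=[-3,2]  new=[-3,2]  stable
  step 8. node 7  ⊔preds=[-2,3]  new=[-3,2]  stable
  step 9. node 1  ⊔preds=[-3,3]  new=[-1,3]  old=[2,3]  +wl: 

Least fixpoint reached:
  node 0: [-2,2]
  node 1: [-1,3]
  node 2: [0,3]
  node 3: [-2,3]
  node 4: [-3,3]
  node 5: [1,3]
  node 6: [-3,2]
  node 7: [-3,2]

9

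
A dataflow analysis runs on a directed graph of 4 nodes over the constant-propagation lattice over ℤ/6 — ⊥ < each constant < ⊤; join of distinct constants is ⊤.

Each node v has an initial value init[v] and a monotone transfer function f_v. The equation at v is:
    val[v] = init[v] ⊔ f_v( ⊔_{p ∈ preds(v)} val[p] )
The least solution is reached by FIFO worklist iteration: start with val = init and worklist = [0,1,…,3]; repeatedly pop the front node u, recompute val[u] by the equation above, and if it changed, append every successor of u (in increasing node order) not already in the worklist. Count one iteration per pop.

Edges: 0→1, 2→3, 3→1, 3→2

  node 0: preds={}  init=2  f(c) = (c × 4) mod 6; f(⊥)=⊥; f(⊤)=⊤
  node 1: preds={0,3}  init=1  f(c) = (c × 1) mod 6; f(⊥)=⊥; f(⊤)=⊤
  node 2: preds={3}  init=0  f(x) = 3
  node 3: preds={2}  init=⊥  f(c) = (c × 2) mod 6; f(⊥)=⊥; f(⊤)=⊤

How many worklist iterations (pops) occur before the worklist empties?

6

Iteration log — 6 steps:
  step 1. node 0  ⊔preds=⊥  new=2  stable
  step 2. node 1  ⊔preds=2  new=⊤  old=1  +wl: 
  step 3. node 2  ⊔preds=⊥  new=⊤  old=0  +wl: 
  step 4. node 3  ⊔preds=⊤  new=⊤  old=⊥  +wl: 1,2
  step 5. node 1  ⊔preds=⊤  new=⊤  stable
  step 6. node 2  ⊔preds=⊤  new=⊤  stable

Least fixpoint reached:
  node 0: 2
  node 1: ⊤
  node 2: ⊤
  node 3: ⊤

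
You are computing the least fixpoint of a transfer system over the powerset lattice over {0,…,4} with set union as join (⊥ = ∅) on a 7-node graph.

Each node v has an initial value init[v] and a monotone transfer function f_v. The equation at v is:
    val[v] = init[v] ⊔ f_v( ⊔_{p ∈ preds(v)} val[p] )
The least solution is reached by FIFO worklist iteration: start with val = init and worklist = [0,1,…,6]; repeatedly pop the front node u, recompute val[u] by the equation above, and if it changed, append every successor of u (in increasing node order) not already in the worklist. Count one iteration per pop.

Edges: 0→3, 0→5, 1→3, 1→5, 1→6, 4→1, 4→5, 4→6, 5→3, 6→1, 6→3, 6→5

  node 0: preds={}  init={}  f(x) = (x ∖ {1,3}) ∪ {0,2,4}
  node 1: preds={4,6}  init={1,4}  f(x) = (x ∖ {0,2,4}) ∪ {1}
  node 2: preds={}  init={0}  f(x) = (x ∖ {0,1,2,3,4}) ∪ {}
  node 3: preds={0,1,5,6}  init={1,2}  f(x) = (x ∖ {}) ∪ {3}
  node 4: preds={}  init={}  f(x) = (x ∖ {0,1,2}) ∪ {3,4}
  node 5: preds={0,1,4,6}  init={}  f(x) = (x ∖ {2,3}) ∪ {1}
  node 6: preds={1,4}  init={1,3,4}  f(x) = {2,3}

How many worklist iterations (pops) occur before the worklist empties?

10

Trace (10 dequeues):
  [1] u=0 | in {} | out {0,2,4} | prev {} | push {}
  [2] u=1 | in {1,3,4} | out {1,3,4} | prev {1,4} | push {}
  [3] u=2 | in {} | out {0} | ==
  [4] u=3 | in {0,1,2,3,4} | out {0,1,2,3,4} | prev {1,2} | push {}
  [5] u=4 | in {} | out {3,4} | prev {} | push {1}
  [6] u=5 | in {0,1,2,3,4} | out {0,1,4} | prev {} | push {3}
  [7] u=6 | in {1,3,4} | out {1,2,3,4} | prev {1,3,4} | push {5}
  [8] u=1 | in {1,2,3,4} | out {1,3,4} | ==
  [9] u=3 | in {0,1,2,3,4} | out {0,1,2,3,4} | ==
  [10] u=5 | in {0,1,2,3,4} | out {0,1,4} | ==

Converged values:
  [0] {0,2,4}
  [1] {1,3,4}
  [2] {0}
  [3] {0,1,2,3,4}
  [4] {3,4}
  [5] {0,1,4}
  [6] {1,2,3,4}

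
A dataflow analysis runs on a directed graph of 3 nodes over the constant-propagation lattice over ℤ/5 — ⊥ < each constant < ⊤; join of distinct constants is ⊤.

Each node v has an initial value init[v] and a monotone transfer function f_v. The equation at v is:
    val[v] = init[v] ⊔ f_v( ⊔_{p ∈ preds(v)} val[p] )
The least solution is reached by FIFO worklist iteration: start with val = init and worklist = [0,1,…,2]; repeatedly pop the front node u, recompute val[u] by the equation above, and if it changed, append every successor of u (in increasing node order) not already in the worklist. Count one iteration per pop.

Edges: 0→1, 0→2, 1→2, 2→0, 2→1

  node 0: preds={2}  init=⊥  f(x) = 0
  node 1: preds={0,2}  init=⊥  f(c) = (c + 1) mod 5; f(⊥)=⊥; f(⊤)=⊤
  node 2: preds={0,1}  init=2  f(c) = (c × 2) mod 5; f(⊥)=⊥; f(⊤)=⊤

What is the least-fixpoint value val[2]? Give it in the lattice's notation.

Trace (5 dequeues):
  [1] u=0 | in 2 | out 0 | prev ⊥ | push {}
  [2] u=1 | in ⊤ | out ⊤ | prev ⊥ | push {}
  [3] u=2 | in ⊤ | out ⊤ | prev 2 | push {0,1}
  [4] u=0 | in ⊤ | out 0 | ==
  [5] u=1 | in ⊤ | out ⊤ | ==

Converged values:
  [0] 0
  [1] ⊤
  [2] ⊤

⊤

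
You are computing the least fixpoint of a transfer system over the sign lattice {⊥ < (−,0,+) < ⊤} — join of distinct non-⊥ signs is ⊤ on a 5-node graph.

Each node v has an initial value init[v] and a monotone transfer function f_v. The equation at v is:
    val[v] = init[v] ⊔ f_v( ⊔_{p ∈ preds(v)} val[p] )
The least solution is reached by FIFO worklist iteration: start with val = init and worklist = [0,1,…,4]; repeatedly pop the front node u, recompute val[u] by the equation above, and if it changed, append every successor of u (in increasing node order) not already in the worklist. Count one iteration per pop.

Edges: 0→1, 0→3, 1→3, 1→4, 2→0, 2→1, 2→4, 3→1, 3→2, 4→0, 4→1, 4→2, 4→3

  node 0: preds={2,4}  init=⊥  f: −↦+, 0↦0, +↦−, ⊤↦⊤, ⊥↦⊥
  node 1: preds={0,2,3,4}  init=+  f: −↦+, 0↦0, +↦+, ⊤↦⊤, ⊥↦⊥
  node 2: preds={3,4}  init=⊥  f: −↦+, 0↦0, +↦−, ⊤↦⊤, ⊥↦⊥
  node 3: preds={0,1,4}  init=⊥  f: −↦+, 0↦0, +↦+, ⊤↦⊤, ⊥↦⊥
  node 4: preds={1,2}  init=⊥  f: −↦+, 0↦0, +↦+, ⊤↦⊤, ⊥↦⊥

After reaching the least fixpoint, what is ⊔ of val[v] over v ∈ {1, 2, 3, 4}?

Worklist (16 pops):
  #1 pop 0: in=⊥ → ⊥ (no change)
  #2 pop 1: in=⊥ → + (no change)
  #3 pop 2: in=⊥ → ⊥ (no change)
  #4 pop 3: in=+ → + (was ⊥); enqueue [1,2]
  #5 pop 4: in=+ → + (was ⊥); enqueue [0,3]
  #6 pop 1: in=+ → + (no change)
  #7 pop 2: in=+ → − (was ⊥); enqueue [1,4]
  #8 pop 0: in=⊤ → ⊤ (was ⊥); enqueue []
  #9 pop 3: in=⊤ → ⊤ (was +); enqueue [2]
  #10 pop 1: in=⊤ → ⊤ (was +); enqueue [3]
  #11 pop 4: in=⊤ → ⊤ (was +); enqueue [0,1]
  #12 pop 2: in=⊤ → ⊤ (was −); enqueue [4]
  #13 pop 3: in=⊤ → ⊤ (no change)
  #14 pop 0: in=⊤ → ⊤ (no change)
  #15 pop 1: in=⊤ → ⊤ (no change)
  #16 pop 4: in=⊤ → ⊤ (no change)

Fixpoint:
  val[0] = ⊤
  val[1] = ⊤
  val[2] = ⊤
  val[3] = ⊤
  val[4] = ⊤

⊤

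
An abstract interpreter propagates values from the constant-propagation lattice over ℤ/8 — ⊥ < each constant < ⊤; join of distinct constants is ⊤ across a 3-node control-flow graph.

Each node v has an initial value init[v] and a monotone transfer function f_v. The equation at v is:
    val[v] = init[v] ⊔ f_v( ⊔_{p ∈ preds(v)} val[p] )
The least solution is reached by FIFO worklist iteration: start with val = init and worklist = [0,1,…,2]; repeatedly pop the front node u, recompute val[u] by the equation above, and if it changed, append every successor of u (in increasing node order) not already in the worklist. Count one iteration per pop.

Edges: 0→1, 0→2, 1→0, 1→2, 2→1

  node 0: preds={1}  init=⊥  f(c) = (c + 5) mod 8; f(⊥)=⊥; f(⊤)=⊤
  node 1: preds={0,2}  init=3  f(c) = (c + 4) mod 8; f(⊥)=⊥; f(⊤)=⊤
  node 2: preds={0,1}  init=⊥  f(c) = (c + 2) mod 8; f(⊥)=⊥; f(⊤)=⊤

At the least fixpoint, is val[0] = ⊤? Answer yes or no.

yes

Trace (6 dequeues):
  [1] u=0 | in 3 | out 0 | prev ⊥ | push {}
  [2] u=1 | in 0 | out ⊤ | prev 3 | push {0}
  [3] u=2 | in ⊤ | out ⊤ | prev ⊥ | push {1}
  [4] u=0 | in ⊤ | out ⊤ | prev 0 | push {2}
  [5] u=1 | in ⊤ | out ⊤ | ==
  [6] u=2 | in ⊤ | out ⊤ | ==

Converged values:
  [0] ⊤
  [1] ⊤
  [2] ⊤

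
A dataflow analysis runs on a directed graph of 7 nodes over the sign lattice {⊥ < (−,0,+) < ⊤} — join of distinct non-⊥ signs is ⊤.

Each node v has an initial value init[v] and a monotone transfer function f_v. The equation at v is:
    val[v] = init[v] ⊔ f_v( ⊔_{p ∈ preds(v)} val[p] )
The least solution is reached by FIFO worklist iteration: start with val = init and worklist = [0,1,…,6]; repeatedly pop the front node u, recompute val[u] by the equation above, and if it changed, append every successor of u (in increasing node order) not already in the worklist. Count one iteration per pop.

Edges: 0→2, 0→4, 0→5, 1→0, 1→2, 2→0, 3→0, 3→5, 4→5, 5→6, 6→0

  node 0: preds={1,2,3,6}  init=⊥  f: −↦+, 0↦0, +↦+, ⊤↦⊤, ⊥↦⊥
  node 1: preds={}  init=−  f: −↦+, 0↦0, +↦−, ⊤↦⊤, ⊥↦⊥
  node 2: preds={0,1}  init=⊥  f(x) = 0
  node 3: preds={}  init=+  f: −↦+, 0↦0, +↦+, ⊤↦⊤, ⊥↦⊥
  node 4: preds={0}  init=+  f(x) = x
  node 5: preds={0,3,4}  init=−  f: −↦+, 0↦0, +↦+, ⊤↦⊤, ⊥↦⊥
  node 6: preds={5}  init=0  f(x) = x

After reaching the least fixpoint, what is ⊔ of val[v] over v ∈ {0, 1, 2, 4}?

⊤

Worklist (8 pops):
  #1 pop 0: in=⊤ → ⊤ (was ⊥); enqueue []
  #2 pop 1: in=⊥ → − (no change)
  #3 pop 2: in=⊤ → 0 (was ⊥); enqueue [0]
  #4 pop 3: in=⊥ → + (no change)
  #5 pop 4: in=⊤ → ⊤ (was +); enqueue []
  #6 pop 5: in=⊤ → ⊤ (was −); enqueue []
  #7 pop 6: in=⊤ → ⊤ (was 0); enqueue []
  #8 pop 0: in=⊤ → ⊤ (no change)

Fixpoint:
  val[0] = ⊤
  val[1] = −
  val[2] = 0
  val[3] = +
  val[4] = ⊤
  val[5] = ⊤
  val[6] = ⊤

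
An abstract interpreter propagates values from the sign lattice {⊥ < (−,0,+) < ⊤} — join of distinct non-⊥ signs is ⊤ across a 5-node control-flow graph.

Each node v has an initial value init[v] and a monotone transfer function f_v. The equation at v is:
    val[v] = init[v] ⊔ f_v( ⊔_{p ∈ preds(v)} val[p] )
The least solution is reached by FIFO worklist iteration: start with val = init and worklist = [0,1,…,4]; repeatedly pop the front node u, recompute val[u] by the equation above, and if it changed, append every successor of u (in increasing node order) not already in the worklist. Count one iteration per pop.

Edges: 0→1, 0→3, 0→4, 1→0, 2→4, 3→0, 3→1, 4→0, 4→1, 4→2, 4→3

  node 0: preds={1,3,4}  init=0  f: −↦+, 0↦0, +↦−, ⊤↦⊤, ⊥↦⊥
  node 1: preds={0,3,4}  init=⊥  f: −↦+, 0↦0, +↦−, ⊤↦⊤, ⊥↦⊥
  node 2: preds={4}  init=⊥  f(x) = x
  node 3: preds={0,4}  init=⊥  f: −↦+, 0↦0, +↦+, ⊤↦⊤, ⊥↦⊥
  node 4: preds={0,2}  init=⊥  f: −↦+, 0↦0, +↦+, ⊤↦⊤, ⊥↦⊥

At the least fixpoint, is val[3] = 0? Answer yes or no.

Trace (10 dequeues):
  [1] u=0 | in ⊥ | out 0 | ==
  [2] u=1 | in 0 | out 0 | prev ⊥ | push {0}
  [3] u=2 | in ⊥ | out ⊥ | ==
  [4] u=3 | in 0 | out 0 | prev ⊥ | push {1}
  [5] u=4 | in 0 | out 0 | prev ⊥ | push {2,3}
  [6] u=0 | in 0 | out 0 | ==
  [7] u=1 | in 0 | out 0 | ==
  [8] u=2 | in 0 | out 0 | prev ⊥ | push {4}
  [9] u=3 | in 0 | out 0 | ==
  [10] u=4 | in 0 | out 0 | ==

Converged values:
  [0] 0
  [1] 0
  [2] 0
  [3] 0
  [4] 0

yes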